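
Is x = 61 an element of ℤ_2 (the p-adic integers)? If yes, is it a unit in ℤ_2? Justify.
x ∈ ℤ_2^× (unit); v_2(x) = 0

ℤ_2 = {x ∈ ℚ_2 : v_2(x) ≥ 0} and ℤ_2^× = {x ∈ ℤ_2 : v_2(x) = 0}. Here v_2(61) = v_2(num) − v_2(den) = 0; compare against these criteria.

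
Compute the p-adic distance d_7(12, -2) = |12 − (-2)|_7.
d_7(12, -2) = 1/7

Step 1 — x − y = 12 − (-2) = 14. Step 2 — v_7(14) = 1 (factor: 14 = (7^1 · 2); the sign does not affect v_p). Step 3 — |x − y|_7 = 7^{-1} = 1/7.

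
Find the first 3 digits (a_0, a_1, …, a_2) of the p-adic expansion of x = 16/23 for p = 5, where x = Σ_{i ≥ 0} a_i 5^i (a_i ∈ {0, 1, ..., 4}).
(a_0, …, a_2) = (2, 3, 0)

v_5(16/23) = 0 (numerator and denominator both coprime to 5), so x ∈ ℤ_5^×. Compute digits iteratively via a_i = x_i mod 5, x_{i+1} = (x_i − a_i)/5, with x_0 = x:
  x_0 = 16/23;  a_0 = 2;  x_1 = (x_0 − 2)/5 = -6/23
  x_1 = -6/23;  a_1 = 3;  x_2 = (x_1 − 3)/5 = -15/23
  x_2 = -15/23;  a_2 = 0;  x_3 = (x_2 − 0)/5 = -3/23
Digits: (2, 3, 0).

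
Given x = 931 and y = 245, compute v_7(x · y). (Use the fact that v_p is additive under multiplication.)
v_7(228095) = 4

v_p(x) = 2 (factor: 931 = 7^2 · 19); v_p(y) = 2 (factor: 245 = 7^2 · 5). Additivity: v_p(xy) = v_p(x) + v_p(y) = 2 + 2 = 4. (Direct check: xy = 228095 = 7^4 · (95).)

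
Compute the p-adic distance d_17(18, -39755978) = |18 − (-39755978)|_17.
d_17(18, -39755978) = 1/1419857

Step 1 — x − y = 18 − (-39755978) = 39755996. Step 2 — v_17(39755996) = 5 (factor: 39755996 = (17^5 · 28); the sign does not affect v_p). Step 3 — |x − y|_17 = 17^{-5} = 1/1419857.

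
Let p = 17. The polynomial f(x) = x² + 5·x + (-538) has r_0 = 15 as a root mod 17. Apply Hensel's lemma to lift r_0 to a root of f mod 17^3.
r_2 = 4299 (mod 4913)

Hensel: r_{i+1} = r_i − f(r_i)·(f′(r_i))^{-1} mod 17^{i+2}, f′(x) = 2x + 5. Iterate:
  r_0 = 15 (mod 17)
  r_1 = 253 (mod 289)
  r_2 = 4299 (mod 4913)
Final: r = 4299 satisfies f(r) ≡ 0 mod 17^3.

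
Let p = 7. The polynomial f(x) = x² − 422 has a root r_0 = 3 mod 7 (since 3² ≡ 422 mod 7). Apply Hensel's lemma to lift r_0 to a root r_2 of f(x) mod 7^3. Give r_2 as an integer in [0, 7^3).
r_2 = 227 (mod 343)

Hensel's recurrence: r_{i+1} = r_i − f(r_i)·(f′(r_i))^{-1} mod 7^{i+2}, with f′(x) = 2x. Iterate:
  r_0 = 3 (mod 7)
  r_1 = 31 (mod 49)
  r_2 = 227 (mod 343)
Final: r_2 = 227, and one checks f(r_2) ≡ 0 mod 7^3.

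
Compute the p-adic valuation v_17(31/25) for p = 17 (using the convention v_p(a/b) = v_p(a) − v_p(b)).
v_17(31/25) = 0

Factor powers of 17 from the numerator and denominator of the reduced fraction: 31 = 17^0 · 31 and 25 = 17^0 · 25. Apply v_p(a/b) = v_p(a) − v_p(b): v_17(31/25) = 0 − 0 = 0.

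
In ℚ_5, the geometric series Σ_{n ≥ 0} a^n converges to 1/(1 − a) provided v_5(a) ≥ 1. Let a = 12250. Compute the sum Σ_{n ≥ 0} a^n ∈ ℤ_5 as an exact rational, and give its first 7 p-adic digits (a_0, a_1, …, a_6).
Σ a^n = 1/(1 − a) = -1/12249;  first 7 digits = (1, 0, 0, 3, 4, 3, 4)

v_5(a) = 3 ≥ 1, so the series converges in ℤ_5 to 1/(1 − a) = 1/(1 − 12250) = -1/12249. Expand this rational in ℤ_5: compute digits iteratively via d_i = x_i mod 5, x_{i+1} = (x_i − d_i)/5. The first 7 digits are (1, 0, 0, 3, 4, 3, 4).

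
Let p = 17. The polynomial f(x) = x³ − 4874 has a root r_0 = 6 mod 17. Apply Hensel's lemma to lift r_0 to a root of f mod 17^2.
r_1 = 108 (mod 289)

Hensel: r_{i+1} = r_i − f(r_i)/f′(r_i) mod 17^{i+2}, where f′(x) = 3x². Iterate:
  r_0 = 6 (mod 17)
  r_1 = 108 (mod 289)
Final: r = 108 with f(r) ≡ 0 mod 17^2.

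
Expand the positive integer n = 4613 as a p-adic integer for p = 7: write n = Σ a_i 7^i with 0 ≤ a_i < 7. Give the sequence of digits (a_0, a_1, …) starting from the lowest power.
(a_0, a_1, …) = (0, 1, 3, 6, 1)

Repeated division by 7 gives the digits low-to-high: 4613 = 1·7^1 + 3·7^2 + 6·7^3 + 1·7^4. Digit sequence: (0, 1, 3, 6, 1).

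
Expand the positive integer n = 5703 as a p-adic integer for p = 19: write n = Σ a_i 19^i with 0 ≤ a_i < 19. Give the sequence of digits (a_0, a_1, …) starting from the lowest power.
(a_0, a_1, …) = (3, 15, 15)

Repeated division by 19 gives the digits low-to-high: 5703 = 3 + 15·19^1 + 15·19^2. Digit sequence: (3, 15, 15).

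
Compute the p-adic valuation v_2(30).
v_2(30) = 1

v_2(n) is the largest exponent k such that 2^k divides n. Factor out: 30 = 2^1 · 15. (Sign doesn't affect v_p.) So v_2(30) = 1.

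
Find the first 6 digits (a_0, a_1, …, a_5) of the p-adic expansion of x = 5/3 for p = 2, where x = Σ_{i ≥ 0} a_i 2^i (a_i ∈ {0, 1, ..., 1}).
(a_0, …, a_5) = (1, 1, 1, 0, 1, 0)

v_2(5/3) = 0 (numerator and denominator both coprime to 2), so x ∈ ℤ_2^×. Compute digits iteratively via a_i = x_i mod 2, x_{i+1} = (x_i − a_i)/2, with x_0 = x:
  x_0 = 5/3;  a_0 = 1;  x_1 = (x_0 − 1)/2 = 1/3
  x_1 = 1/3;  a_1 = 1;  x_2 = (x_1 − 1)/2 = -1/3
  x_2 = -1/3;  a_2 = 1;  x_3 = (x_2 − 1)/2 = -2/3
  x_3 = -2/3;  a_3 = 0;  x_4 = (x_3 − 0)/2 = -1/3
  x_4 = -1/3;  a_4 = 1;  x_5 = (x_4 − 1)/2 = -2/3
  x_5 = -2/3;  a_5 = 0;  x_6 = (x_5 − 0)/2 = -1/3
Digits: (1, 1, 1, 0, 1, 0).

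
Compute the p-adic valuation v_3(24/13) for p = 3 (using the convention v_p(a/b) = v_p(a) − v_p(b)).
v_3(24/13) = 1

Factor powers of 3 from the numerator and denominator of the reduced fraction: 24 = 3^1 · 8 and 13 = 3^0 · 13. Apply v_p(a/b) = v_p(a) − v_p(b): v_3(24/13) = 1 − 0 = 1.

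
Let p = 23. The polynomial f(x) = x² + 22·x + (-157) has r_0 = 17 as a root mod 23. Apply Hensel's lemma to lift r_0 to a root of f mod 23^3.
r_2 = 7584 (mod 12167)

Hensel: r_{i+1} = r_i − f(r_i)·(f′(r_i))^{-1} mod 23^{i+2}, f′(x) = 2x + 22. Iterate:
  r_0 = 17 (mod 23)
  r_1 = 178 (mod 529)
  r_2 = 7584 (mod 12167)
Final: r = 7584 satisfies f(r) ≡ 0 mod 23^3.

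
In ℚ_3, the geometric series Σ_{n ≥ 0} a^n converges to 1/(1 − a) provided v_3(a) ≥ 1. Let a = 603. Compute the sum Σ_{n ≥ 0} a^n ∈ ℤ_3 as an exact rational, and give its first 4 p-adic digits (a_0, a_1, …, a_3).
Σ a^n = 1/(1 − a) = -1/602;  first 4 digits = (1, 0, 1, 1)

v_3(a) = 2 ≥ 1, so the series converges in ℤ_3 to 1/(1 − a) = 1/(1 − 603) = -1/602. Expand this rational in ℤ_3: compute digits iteratively via d_i = x_i mod 3, x_{i+1} = (x_i − d_i)/3. The first 4 digits are (1, 0, 1, 1).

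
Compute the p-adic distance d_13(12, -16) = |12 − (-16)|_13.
d_13(12, -16) = 1

Step 1 — x − y = 12 − (-16) = 28. Step 2 — v_13(28) = 0 (factor: 28 = (13^0 · 28); the sign does not affect v_p). Step 3 — |x − y|_13 = 13^{0} = 1.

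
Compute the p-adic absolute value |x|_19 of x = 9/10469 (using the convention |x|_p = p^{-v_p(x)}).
|9/10469|_19 = 361

Step 1 — compute v_19(x) by factoring powers of 19 out of the numerator and denominator: v_19(9/10469) = -2. Step 2 — apply |x|_p = p^{-v_p(x)} = 19^{2} = 361.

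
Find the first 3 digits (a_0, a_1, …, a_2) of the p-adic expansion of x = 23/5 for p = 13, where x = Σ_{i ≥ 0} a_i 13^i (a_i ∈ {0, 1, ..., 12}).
(a_0, …, a_2) = (2, 8, 2)

v_13(23/5) = 0 (numerator and denominator both coprime to 13), so x ∈ ℤ_13^×. Compute digits iteratively via a_i = x_i mod 13, x_{i+1} = (x_i − a_i)/13, with x_0 = x:
  x_0 = 23/5;  a_0 = 2;  x_1 = (x_0 − 2)/13 = 1/5
  x_1 = 1/5;  a_1 = 8;  x_2 = (x_1 − 8)/13 = -3/5
  x_2 = -3/5;  a_2 = 2;  x_3 = (x_2 − 2)/13 = -1/5
Digits: (2, 8, 2).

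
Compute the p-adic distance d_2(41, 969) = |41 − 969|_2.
d_2(41, 969) = 1/32

Step 1 — x − y = 41 − 969 = -928. Step 2 — v_2(-928) = 5 (factor: -928 = −(2^5 · 29); the sign does not affect v_p). Step 3 — |x − y|_2 = 2^{-5} = 1/32.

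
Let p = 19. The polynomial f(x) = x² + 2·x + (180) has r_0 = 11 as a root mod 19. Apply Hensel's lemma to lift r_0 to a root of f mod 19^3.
r_2 = 1607 (mod 6859)

Hensel: r_{i+1} = r_i − f(r_i)·(f′(r_i))^{-1} mod 19^{i+2}, f′(x) = 2x + 2. Iterate:
  r_0 = 11 (mod 19)
  r_1 = 163 (mod 361)
  r_2 = 1607 (mod 6859)
Final: r = 1607 satisfies f(r) ≡ 0 mod 19^3.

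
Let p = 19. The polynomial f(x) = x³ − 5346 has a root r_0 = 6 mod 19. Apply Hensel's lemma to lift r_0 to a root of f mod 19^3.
r_2 = 1678 (mod 6859)

Hensel: r_{i+1} = r_i − f(r_i)/f′(r_i) mod 19^{i+2}, where f′(x) = 3x². Iterate:
  r_0 = 6 (mod 19)
  r_1 = 234 (mod 361)
  r_2 = 1678 (mod 6859)
Final: r = 1678 with f(r) ≡ 0 mod 19^3.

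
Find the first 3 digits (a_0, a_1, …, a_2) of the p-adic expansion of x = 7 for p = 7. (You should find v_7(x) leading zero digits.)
(a_0, …, a_2) = (0, 1, 0)

v_7(7) = 1, so a_0 = ... = a_0 = 0. Factor out: x = 7^1 · u with u = 1 a unit in ℤ_7. Expand u iteratively via a_{v+i} = u_i mod 7, u_{i+1} = (u_i − a_{v+i})/7:
  u_0 = 1;  a_1 = 1;  u_1 = (u_0 − 1)/7 = 0
  u_1 = 0;  a_2 = 0;  u_2 = (u_1 − 0)/7 = 0
Digits: (0, 1, 0).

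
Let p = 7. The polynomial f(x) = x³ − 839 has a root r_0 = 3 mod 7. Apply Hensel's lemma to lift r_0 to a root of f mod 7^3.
r_2 = 318 (mod 343)

Hensel: r_{i+1} = r_i − f(r_i)/f′(r_i) mod 7^{i+2}, where f′(x) = 3x². Iterate:
  r_0 = 3 (mod 7)
  r_1 = 24 (mod 49)
  r_2 = 318 (mod 343)
Final: r = 318 with f(r) ≡ 0 mod 7^3.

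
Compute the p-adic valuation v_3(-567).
v_3(-567) = 4

v_3(n) is the largest exponent k such that 3^k divides n. Factor out: -567 = -3^4 · 7. (Sign doesn't affect v_p.) So v_3(-567) = 4.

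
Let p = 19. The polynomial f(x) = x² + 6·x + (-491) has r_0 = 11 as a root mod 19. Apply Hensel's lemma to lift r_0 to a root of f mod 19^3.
r_2 = 4457 (mod 6859)

Hensel: r_{i+1} = r_i − f(r_i)·(f′(r_i))^{-1} mod 19^{i+2}, f′(x) = 2x + 6. Iterate:
  r_0 = 11 (mod 19)
  r_1 = 125 (mod 361)
  r_2 = 4457 (mod 6859)
Final: r = 4457 satisfies f(r) ≡ 0 mod 19^3.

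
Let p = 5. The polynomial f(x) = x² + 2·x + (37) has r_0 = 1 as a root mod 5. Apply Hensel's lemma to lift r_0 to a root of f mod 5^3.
r_2 = 91 (mod 125)

Hensel: r_{i+1} = r_i − f(r_i)·(f′(r_i))^{-1} mod 5^{i+2}, f′(x) = 2x + 2. Iterate:
  r_0 = 1 (mod 5)
  r_1 = 16 (mod 25)
  r_2 = 91 (mod 125)
Final: r = 91 satisfies f(r) ≡ 0 mod 5^3.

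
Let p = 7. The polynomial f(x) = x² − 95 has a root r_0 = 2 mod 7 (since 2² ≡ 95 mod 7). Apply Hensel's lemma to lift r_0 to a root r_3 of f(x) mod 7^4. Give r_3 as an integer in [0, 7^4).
r_3 = 2291 (mod 2401)

Hensel's recurrence: r_{i+1} = r_i − f(r_i)·(f′(r_i))^{-1} mod 7^{i+2}, with f′(x) = 2x. Iterate:
  r_0 = 2 (mod 7)
  r_1 = 37 (mod 49)
  r_2 = 233 (mod 343)
  r_3 = 2291 (mod 2401)
Final: r_3 = 2291, and one checks f(r_3) ≡ 0 mod 7^4.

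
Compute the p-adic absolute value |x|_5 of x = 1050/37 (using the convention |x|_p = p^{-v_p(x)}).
|1050/37|_5 = 1/25

Step 1 — compute v_5(x) by factoring powers of 5 out of the numerator and denominator: v_5(1050/37) = 2. Step 2 — apply |x|_p = p^{-v_p(x)} = 5^{-2} = 1/25.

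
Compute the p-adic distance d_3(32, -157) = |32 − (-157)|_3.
d_3(32, -157) = 1/27

Step 1 — x − y = 32 − (-157) = 189. Step 2 — v_3(189) = 3 (factor: 189 = (3^3 · 7); the sign does not affect v_p). Step 3 — |x − y|_3 = 3^{-3} = 1/27.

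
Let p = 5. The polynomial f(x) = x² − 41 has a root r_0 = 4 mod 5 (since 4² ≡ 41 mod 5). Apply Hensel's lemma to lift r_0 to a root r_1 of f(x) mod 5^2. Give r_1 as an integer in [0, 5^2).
r_1 = 4 (mod 25)

Hensel's recurrence: r_{i+1} = r_i − f(r_i)·(f′(r_i))^{-1} mod 5^{i+2}, with f′(x) = 2x. Iterate:
  r_0 = 4 (mod 5)
  r_1 = 4 (mod 25)
Final: r_1 = 4, and one checks f(r_1) ≡ 0 mod 5^2.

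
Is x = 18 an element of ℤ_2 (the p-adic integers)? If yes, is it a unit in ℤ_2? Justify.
x ∈ ℤ_2 but not a unit; v_2(x) = 1 > 0

ℤ_2 = {x ∈ ℚ_2 : v_2(x) ≥ 0} and ℤ_2^× = {x ∈ ℤ_2 : v_2(x) = 0}. Here v_2(18) = v_2(num) − v_2(den) = 1; compare against these criteria.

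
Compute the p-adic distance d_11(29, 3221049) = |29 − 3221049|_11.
d_11(29, 3221049) = 1/161051

Step 1 — x − y = 29 − 3221049 = -3221020. Step 2 — v_11(-3221020) = 5 (factor: -3221020 = −(11^5 · 20); the sign does not affect v_p). Step 3 — |x − y|_11 = 11^{-5} = 1/161051.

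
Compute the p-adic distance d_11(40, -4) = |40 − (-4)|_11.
d_11(40, -4) = 1/11

Step 1 — x − y = 40 − (-4) = 44. Step 2 — v_11(44) = 1 (factor: 44 = (11^1 · 4); the sign does not affect v_p). Step 3 — |x − y|_11 = 11^{-1} = 1/11.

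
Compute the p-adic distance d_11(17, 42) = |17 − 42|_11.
d_11(17, 42) = 1

Step 1 — x − y = 17 − 42 = -25. Step 2 — v_11(-25) = 0 (factor: -25 = −(11^0 · 25); the sign does not affect v_p). Step 3 — |x − y|_11 = 11^{0} = 1.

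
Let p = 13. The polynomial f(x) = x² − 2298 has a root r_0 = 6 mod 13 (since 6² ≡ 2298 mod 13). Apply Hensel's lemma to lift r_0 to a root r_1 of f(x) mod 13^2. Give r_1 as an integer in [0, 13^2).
r_1 = 110 (mod 169)

Hensel's recurrence: r_{i+1} = r_i − f(r_i)·(f′(r_i))^{-1} mod 13^{i+2}, with f′(x) = 2x. Iterate:
  r_0 = 6 (mod 13)
  r_1 = 110 (mod 169)
Final: r_1 = 110, and one checks f(r_1) ≡ 0 mod 13^2.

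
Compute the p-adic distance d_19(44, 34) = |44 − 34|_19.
d_19(44, 34) = 1

Step 1 — x − y = 44 − 34 = 10. Step 2 — v_19(10) = 0 (factor: 10 = (19^0 · 10); the sign does not affect v_p). Step 3 — |x − y|_19 = 19^{0} = 1.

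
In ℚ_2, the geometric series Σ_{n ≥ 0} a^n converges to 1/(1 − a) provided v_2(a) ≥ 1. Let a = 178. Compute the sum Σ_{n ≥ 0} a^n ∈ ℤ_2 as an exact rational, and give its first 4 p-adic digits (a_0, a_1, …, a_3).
Σ a^n = 1/(1 − a) = -1/177;  first 4 digits = (1, 1, 1, 1)

v_2(a) = 1 ≥ 1, so the series converges in ℤ_2 to 1/(1 − a) = 1/(1 − 178) = -1/177. Expand this rational in ℤ_2: compute digits iteratively via d_i = x_i mod 2, x_{i+1} = (x_i − d_i)/2. The first 4 digits are (1, 1, 1, 1).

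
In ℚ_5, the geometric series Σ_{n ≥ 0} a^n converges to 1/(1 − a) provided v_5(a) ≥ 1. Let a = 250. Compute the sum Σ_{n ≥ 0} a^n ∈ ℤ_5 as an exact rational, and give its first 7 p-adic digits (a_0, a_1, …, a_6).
Σ a^n = 1/(1 − a) = -1/249;  first 7 digits = (1, 0, 0, 2, 0, 0, 4)

v_5(a) = 3 ≥ 1, so the series converges in ℤ_5 to 1/(1 − a) = 1/(1 − 250) = -1/249. Expand this rational in ℤ_5: compute digits iteratively via d_i = x_i mod 5, x_{i+1} = (x_i − d_i)/5. The first 7 digits are (1, 0, 0, 2, 0, 0, 4).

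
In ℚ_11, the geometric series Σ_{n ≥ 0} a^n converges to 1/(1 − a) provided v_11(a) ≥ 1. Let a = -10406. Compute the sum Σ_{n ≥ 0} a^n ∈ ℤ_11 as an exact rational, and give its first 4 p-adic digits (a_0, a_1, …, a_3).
Σ a^n = 1/(1 − a) = 1/10407;  first 4 digits = (1, 0, 2, 3)

v_11(a) = 2 ≥ 1, so the series converges in ℤ_11 to 1/(1 − a) = 1/(1 − (-10406)) = 1/10407. Expand this rational in ℤ_11: compute digits iteratively via d_i = x_i mod 11, x_{i+1} = (x_i − d_i)/11. The first 4 digits are (1, 0, 2, 3).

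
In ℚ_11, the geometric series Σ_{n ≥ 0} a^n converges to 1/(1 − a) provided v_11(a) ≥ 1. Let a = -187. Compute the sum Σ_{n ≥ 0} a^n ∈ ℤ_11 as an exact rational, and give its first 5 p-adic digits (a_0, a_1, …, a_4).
Σ a^n = 1/(1 − a) = 1/188;  first 5 digits = (1, 5, 1, 8, 4)

v_11(a) = 1 ≥ 1, so the series converges in ℤ_11 to 1/(1 − a) = 1/(1 − (-187)) = 1/188. Expand this rational in ℤ_11: compute digits iteratively via d_i = x_i mod 11, x_{i+1} = (x_i − d_i)/11. The first 5 digits are (1, 5, 1, 8, 4).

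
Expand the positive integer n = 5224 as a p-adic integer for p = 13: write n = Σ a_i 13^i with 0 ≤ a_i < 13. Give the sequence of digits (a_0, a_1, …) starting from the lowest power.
(a_0, a_1, …) = (11, 11, 4, 2)

Repeated division by 13 gives the digits low-to-high: 5224 = 11 + 11·13^1 + 4·13^2 + 2·13^3. Digit sequence: (11, 11, 4, 2).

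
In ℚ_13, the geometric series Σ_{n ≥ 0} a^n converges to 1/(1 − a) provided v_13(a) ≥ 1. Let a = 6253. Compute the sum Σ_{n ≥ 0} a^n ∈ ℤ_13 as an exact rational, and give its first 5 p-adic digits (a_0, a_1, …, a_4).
Σ a^n = 1/(1 − a) = -1/6252;  first 5 digits = (1, 0, 11, 2, 4)

v_13(a) = 2 ≥ 1, so the series converges in ℤ_13 to 1/(1 − a) = 1/(1 − 6253) = -1/6252. Expand this rational in ℤ_13: compute digits iteratively via d_i = x_i mod 13, x_{i+1} = (x_i − d_i)/13. The first 5 digits are (1, 0, 11, 2, 4).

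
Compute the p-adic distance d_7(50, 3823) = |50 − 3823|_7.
d_7(50, 3823) = 1/343

Step 1 — x − y = 50 − 3823 = -3773. Step 2 — v_7(-3773) = 3 (factor: -3773 = −(7^3 · 11); the sign does not affect v_p). Step 3 — |x − y|_7 = 7^{-3} = 1/343.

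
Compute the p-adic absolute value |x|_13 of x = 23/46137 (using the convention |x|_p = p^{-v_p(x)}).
|23/46137|_13 = 2197

Step 1 — compute v_13(x) by factoring powers of 13 out of the numerator and denominator: v_13(23/46137) = -3. Step 2 — apply |x|_p = p^{-v_p(x)} = 13^{3} = 2197.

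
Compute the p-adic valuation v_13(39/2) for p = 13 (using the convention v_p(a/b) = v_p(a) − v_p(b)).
v_13(39/2) = 1

Factor powers of 13 from the numerator and denominator of the reduced fraction: 39 = 13^1 · 3 and 2 = 13^0 · 2. Apply v_p(a/b) = v_p(a) − v_p(b): v_13(39/2) = 1 − 0 = 1.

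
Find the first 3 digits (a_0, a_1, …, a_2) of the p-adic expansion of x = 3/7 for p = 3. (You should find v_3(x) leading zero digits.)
(a_0, …, a_2) = (0, 1, 1)

v_3(3/7) = 1, so a_0 = ... = a_0 = 0. Factor out: x = 3^1 · u with u = 1/7 a unit in ℤ_3. Expand u iteratively via a_{v+i} = u_i mod 3, u_{i+1} = (u_i − a_{v+i})/3:
  u_0 = 1/7;  a_1 = 1;  u_1 = (u_0 − 1)/3 = -2/7
  u_1 = -2/7;  a_2 = 1;  u_2 = (u_1 − 1)/3 = -3/7
Digits: (0, 1, 1).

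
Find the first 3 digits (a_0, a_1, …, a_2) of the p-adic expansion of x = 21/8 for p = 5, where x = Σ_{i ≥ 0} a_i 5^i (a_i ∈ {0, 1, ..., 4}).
(a_0, …, a_2) = (2, 2, 4)

v_5(21/8) = 0 (numerator and denominator both coprime to 5), so x ∈ ℤ_5^×. Compute digits iteratively via a_i = x_i mod 5, x_{i+1} = (x_i − a_i)/5, with x_0 = x:
  x_0 = 21/8;  a_0 = 2;  x_1 = (x_0 − 2)/5 = 1/8
  x_1 = 1/8;  a_1 = 2;  x_2 = (x_1 − 2)/5 = -3/8
  x_2 = -3/8;  a_2 = 4;  x_3 = (x_2 − 4)/5 = -7/8
Digits: (2, 2, 4).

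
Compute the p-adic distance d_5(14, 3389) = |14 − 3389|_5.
d_5(14, 3389) = 1/125

Step 1 — x − y = 14 − 3389 = -3375. Step 2 — v_5(-3375) = 3 (factor: -3375 = −(5^3 · 27); the sign does not affect v_p). Step 3 — |x − y|_5 = 5^{-3} = 1/125.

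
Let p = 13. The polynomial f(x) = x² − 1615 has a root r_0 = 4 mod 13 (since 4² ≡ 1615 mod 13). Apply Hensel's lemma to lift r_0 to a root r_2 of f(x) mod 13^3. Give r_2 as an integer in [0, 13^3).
r_2 = 1239 (mod 2197)

Hensel's recurrence: r_{i+1} = r_i − f(r_i)·(f′(r_i))^{-1} mod 13^{i+2}, with f′(x) = 2x. Iterate:
  r_0 = 4 (mod 13)
  r_1 = 56 (mod 169)
  r_2 = 1239 (mod 2197)
Final: r_2 = 1239, and one checks f(r_2) ≡ 0 mod 13^3.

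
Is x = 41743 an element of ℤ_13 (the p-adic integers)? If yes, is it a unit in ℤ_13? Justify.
x ∈ ℤ_13 but not a unit; v_13(x) = 3 > 0

ℤ_13 = {x ∈ ℚ_13 : v_13(x) ≥ 0} and ℤ_13^× = {x ∈ ℤ_13 : v_13(x) = 0}. Here v_13(41743) = v_13(num) − v_13(den) = 3; compare against these criteria.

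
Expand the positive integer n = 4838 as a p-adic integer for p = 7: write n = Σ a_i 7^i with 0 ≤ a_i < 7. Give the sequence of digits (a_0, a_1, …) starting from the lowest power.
(a_0, a_1, …) = (1, 5, 0, 0, 2)

Repeated division by 7 gives the digits low-to-high: 4838 = 1 + 5·7^1 + 2·7^4. Digit sequence: (1, 5, 0, 0, 2).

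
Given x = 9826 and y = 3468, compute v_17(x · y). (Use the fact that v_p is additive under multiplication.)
v_17(34076568) = 5

v_p(x) = 3 (factor: 9826 = 17^3 · 2); v_p(y) = 2 (factor: 3468 = 17^2 · 12). Additivity: v_p(xy) = v_p(x) + v_p(y) = 3 + 2 = 5. (Direct check: xy = 34076568 = 17^5 · (24).)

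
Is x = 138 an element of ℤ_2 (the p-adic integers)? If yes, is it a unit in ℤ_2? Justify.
x ∈ ℤ_2 but not a unit; v_2(x) = 1 > 0

ℤ_2 = {x ∈ ℚ_2 : v_2(x) ≥ 0} and ℤ_2^× = {x ∈ ℤ_2 : v_2(x) = 0}. Here v_2(138) = v_2(num) − v_2(den) = 1; compare against these criteria.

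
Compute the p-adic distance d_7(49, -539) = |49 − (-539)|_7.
d_7(49, -539) = 1/49

Step 1 — x − y = 49 − (-539) = 588. Step 2 — v_7(588) = 2 (factor: 588 = (7^2 · 12); the sign does not affect v_p). Step 3 — |x − y|_7 = 7^{-2} = 1/49.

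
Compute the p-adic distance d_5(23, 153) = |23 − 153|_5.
d_5(23, 153) = 1/5

Step 1 — x − y = 23 − 153 = -130. Step 2 — v_5(-130) = 1 (factor: -130 = −(5^1 · 26); the sign does not affect v_p). Step 3 — |x − y|_5 = 5^{-1} = 1/5.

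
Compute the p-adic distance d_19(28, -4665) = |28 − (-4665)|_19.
d_19(28, -4665) = 1/361

Step 1 — x − y = 28 − (-4665) = 4693. Step 2 — v_19(4693) = 2 (factor: 4693 = (19^2 · 13); the sign does not affect v_p). Step 3 — |x − y|_19 = 19^{-2} = 1/361.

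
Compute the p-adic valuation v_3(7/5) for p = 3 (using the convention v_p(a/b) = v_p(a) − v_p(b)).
v_3(7/5) = 0

Factor powers of 3 from the numerator and denominator of the reduced fraction: 7 = 3^0 · 7 and 5 = 3^0 · 5. Apply v_p(a/b) = v_p(a) − v_p(b): v_3(7/5) = 0 − 0 = 0.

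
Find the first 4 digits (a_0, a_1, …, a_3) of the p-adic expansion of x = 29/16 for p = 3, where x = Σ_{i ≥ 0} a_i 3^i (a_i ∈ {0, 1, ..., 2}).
(a_0, …, a_3) = (2, 2, 1, 0)

v_3(29/16) = 0 (numerator and denominator both coprime to 3), so x ∈ ℤ_3^×. Compute digits iteratively via a_i = x_i mod 3, x_{i+1} = (x_i − a_i)/3, with x_0 = x:
  x_0 = 29/16;  a_0 = 2;  x_1 = (x_0 − 2)/3 = -1/16
  x_1 = -1/16;  a_1 = 2;  x_2 = (x_1 − 2)/3 = -11/16
  x_2 = -11/16;  a_2 = 1;  x_3 = (x_2 − 1)/3 = -9/16
  x_3 = -9/16;  a_3 = 0;  x_4 = (x_3 − 0)/3 = -3/16
Digits: (2, 2, 1, 0).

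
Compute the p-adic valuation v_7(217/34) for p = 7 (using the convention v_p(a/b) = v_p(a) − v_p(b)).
v_7(217/34) = 1

Factor powers of 7 from the numerator and denominator of the reduced fraction: 217 = 7^1 · 31 and 34 = 7^0 · 34. Apply v_p(a/b) = v_p(a) − v_p(b): v_7(217/34) = 1 − 0 = 1.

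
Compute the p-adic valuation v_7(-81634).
v_7(-81634) = 4

v_7(n) is the largest exponent k such that 7^k divides n. Factor out: -81634 = -7^4 · 34. (Sign doesn't affect v_p.) So v_7(-81634) = 4.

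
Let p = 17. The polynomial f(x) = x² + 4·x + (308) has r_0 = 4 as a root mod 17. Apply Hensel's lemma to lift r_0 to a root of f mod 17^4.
r_3 = 70010 (mod 83521)

Hensel: r_{i+1} = r_i − f(r_i)·(f′(r_i))^{-1} mod 17^{i+2}, f′(x) = 2x + 4. Iterate:
  r_0 = 4 (mod 17)
  r_1 = 72 (mod 289)
  r_2 = 1228 (mod 4913)
  r_3 = 70010 (mod 83521)
Final: r = 70010 satisfies f(r) ≡ 0 mod 17^4.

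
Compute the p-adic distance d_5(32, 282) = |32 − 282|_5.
d_5(32, 282) = 1/125

Step 1 — x − y = 32 − 282 = -250. Step 2 — v_5(-250) = 3 (factor: -250 = −(5^3 · 2); the sign does not affect v_p). Step 3 — |x − y|_5 = 5^{-3} = 1/125.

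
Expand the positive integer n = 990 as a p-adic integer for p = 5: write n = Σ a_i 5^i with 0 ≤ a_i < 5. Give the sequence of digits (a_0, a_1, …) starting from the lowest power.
(a_0, a_1, …) = (0, 3, 4, 2, 1)

Repeated division by 5 gives the digits low-to-high: 990 = 3·5^1 + 4·5^2 + 2·5^3 + 1·5^4. Digit sequence: (0, 3, 4, 2, 1).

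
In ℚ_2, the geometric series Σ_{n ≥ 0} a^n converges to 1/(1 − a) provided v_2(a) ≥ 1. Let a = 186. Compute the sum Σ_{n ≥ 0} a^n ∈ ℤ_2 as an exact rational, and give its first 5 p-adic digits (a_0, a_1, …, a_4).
Σ a^n = 1/(1 − a) = -1/185;  first 5 digits = (1, 1, 1, 0, 1)

v_2(a) = 1 ≥ 1, so the series converges in ℤ_2 to 1/(1 − a) = 1/(1 − 186) = -1/185. Expand this rational in ℤ_2: compute digits iteratively via d_i = x_i mod 2, x_{i+1} = (x_i − d_i)/2. The first 5 digits are (1, 1, 1, 0, 1).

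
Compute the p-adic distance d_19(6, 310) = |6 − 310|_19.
d_19(6, 310) = 1/19

Step 1 — x − y = 6 − 310 = -304. Step 2 — v_19(-304) = 1 (factor: -304 = −(19^1 · 16); the sign does not affect v_p). Step 3 — |x − y|_19 = 19^{-1} = 1/19.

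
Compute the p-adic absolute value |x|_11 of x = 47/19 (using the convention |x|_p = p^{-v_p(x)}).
|47/19|_11 = 1

Step 1 — compute v_11(x) by factoring powers of 11 out of the numerator and denominator: v_11(47/19) = 0. Step 2 — apply |x|_p = p^{-v_p(x)} = 11^{0} = 1.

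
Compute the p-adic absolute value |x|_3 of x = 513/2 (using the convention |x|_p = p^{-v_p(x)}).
|513/2|_3 = 1/27

Step 1 — compute v_3(x) by factoring powers of 3 out of the numerator and denominator: v_3(513/2) = 3. Step 2 — apply |x|_p = p^{-v_p(x)} = 3^{-3} = 1/27.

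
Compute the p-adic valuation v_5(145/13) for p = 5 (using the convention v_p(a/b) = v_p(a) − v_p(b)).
v_5(145/13) = 1

Factor powers of 5 from the numerator and denominator of the reduced fraction: 145 = 5^1 · 29 and 13 = 5^0 · 13. Apply v_p(a/b) = v_p(a) − v_p(b): v_5(145/13) = 1 − 0 = 1.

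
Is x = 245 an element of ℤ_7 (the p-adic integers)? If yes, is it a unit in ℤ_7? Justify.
x ∈ ℤ_7 but not a unit; v_7(x) = 2 > 0

ℤ_7 = {x ∈ ℚ_7 : v_7(x) ≥ 0} and ℤ_7^× = {x ∈ ℤ_7 : v_7(x) = 0}. Here v_7(245) = v_7(num) − v_7(den) = 2; compare against these criteria.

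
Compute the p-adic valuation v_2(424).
v_2(424) = 3

v_2(n) is the largest exponent k such that 2^k divides n. Factor out: 424 = 2^3 · 53. (Sign doesn't affect v_p.) So v_2(424) = 3.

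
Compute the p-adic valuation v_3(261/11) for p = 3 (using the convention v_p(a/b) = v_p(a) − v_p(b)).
v_3(261/11) = 2

Factor powers of 3 from the numerator and denominator of the reduced fraction: 261 = 3^2 · 29 and 11 = 3^0 · 11. Apply v_p(a/b) = v_p(a) − v_p(b): v_3(261/11) = 2 − 0 = 2.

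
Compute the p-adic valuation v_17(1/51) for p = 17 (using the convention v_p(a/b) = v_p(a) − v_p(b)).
v_17(1/51) = -1

Factor powers of 17 from the numerator and denominator of the reduced fraction: 1 = 17^0 · 1 and 51 = 17^1 · 3. Apply v_p(a/b) = v_p(a) − v_p(b): v_17(1/51) = 0 − 1 = -1.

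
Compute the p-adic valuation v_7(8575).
v_7(8575) = 3

v_7(n) is the largest exponent k such that 7^k divides n. Factor out: 8575 = 7^3 · 25. (Sign doesn't affect v_p.) So v_7(8575) = 3.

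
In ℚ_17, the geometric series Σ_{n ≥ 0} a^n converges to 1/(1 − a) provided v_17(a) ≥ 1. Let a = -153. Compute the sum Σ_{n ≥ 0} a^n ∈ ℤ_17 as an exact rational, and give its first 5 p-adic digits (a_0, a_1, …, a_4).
Σ a^n = 1/(1 − a) = 1/154;  first 5 digits = (1, 8, 12, 6, 7)

v_17(a) = 1 ≥ 1, so the series converges in ℤ_17 to 1/(1 − a) = 1/(1 − (-153)) = 1/154. Expand this rational in ℤ_17: compute digits iteratively via d_i = x_i mod 17, x_{i+1} = (x_i − d_i)/17. The first 5 digits are (1, 8, 12, 6, 7).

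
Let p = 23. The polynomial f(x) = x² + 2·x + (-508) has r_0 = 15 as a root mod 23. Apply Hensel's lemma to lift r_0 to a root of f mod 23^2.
r_1 = 337 (mod 529)

Hensel: r_{i+1} = r_i − f(r_i)·(f′(r_i))^{-1} mod 23^{i+2}, f′(x) = 2x + 2. Iterate:
  r_0 = 15 (mod 23)
  r_1 = 337 (mod 529)
Final: r = 337 satisfies f(r) ≡ 0 mod 23^2.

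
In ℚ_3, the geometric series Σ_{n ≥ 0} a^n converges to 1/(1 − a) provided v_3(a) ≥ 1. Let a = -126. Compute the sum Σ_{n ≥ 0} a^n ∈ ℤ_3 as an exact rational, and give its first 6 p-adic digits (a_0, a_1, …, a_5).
Σ a^n = 1/(1 − a) = 1/127;  first 6 digits = (1, 0, 1, 1, 2, 1)

v_3(a) = 2 ≥ 1, so the series converges in ℤ_3 to 1/(1 − a) = 1/(1 − (-126)) = 1/127. Expand this rational in ℤ_3: compute digits iteratively via d_i = x_i mod 3, x_{i+1} = (x_i − d_i)/3. The first 6 digits are (1, 0, 1, 1, 2, 1).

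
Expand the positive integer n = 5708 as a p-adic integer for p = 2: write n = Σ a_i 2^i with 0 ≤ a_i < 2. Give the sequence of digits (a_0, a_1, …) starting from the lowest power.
(a_0, a_1, …) = (0, 0, 1, 1, 0, 0, 1, 0, 0, 1, 1, 0, 1)

Repeated division by 2 gives the digits low-to-high: 5708 = 1·2^2 + 1·2^3 + 1·2^6 + 1·2^9 + 1·2^10 + 1·2^12. Digit sequence: (0, 0, 1, 1, 0, 0, 1, 0, 0, 1, 1, 0, 1).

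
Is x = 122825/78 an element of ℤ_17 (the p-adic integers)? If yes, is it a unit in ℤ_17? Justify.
x ∈ ℤ_17 but not a unit; v_17(x) = 3 > 0

ℤ_17 = {x ∈ ℚ_17 : v_17(x) ≥ 0} and ℤ_17^× = {x ∈ ℤ_17 : v_17(x) = 0}. Here v_17(122825/78) = v_17(num) − v_17(den) = 3; compare against these criteria.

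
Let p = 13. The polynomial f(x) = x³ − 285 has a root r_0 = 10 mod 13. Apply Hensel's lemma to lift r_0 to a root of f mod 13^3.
r_2 = 478 (mod 2197)

Hensel: r_{i+1} = r_i − f(r_i)/f′(r_i) mod 13^{i+2}, where f′(x) = 3x². Iterate:
  r_0 = 10 (mod 13)
  r_1 = 140 (mod 169)
  r_2 = 478 (mod 2197)
Final: r = 478 with f(r) ≡ 0 mod 13^3.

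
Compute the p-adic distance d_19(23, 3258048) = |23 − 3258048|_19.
d_19(23, 3258048) = 1/130321

Step 1 — x − y = 23 − 3258048 = -3258025. Step 2 — v_19(-3258025) = 4 (factor: -3258025 = −(19^4 · 25); the sign does not affect v_p). Step 3 — |x − y|_19 = 19^{-4} = 1/130321.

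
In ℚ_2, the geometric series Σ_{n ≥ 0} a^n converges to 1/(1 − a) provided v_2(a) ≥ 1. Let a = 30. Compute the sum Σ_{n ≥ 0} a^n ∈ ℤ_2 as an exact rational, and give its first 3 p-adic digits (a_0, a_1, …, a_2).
Σ a^n = 1/(1 − a) = -1/29;  first 3 digits = (1, 1, 0)

v_2(a) = 1 ≥ 1, so the series converges in ℤ_2 to 1/(1 − a) = 1/(1 − 30) = -1/29. Expand this rational in ℤ_2: compute digits iteratively via d_i = x_i mod 2, x_{i+1} = (x_i − d_i)/2. The first 3 digits are (1, 1, 0).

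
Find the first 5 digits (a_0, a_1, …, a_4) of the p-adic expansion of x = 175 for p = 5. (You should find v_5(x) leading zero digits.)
(a_0, …, a_4) = (0, 0, 2, 1, 0)

v_5(175) = 2, so a_0 = ... = a_1 = 0. Factor out: x = 5^2 · u with u = 7 a unit in ℤ_5. Expand u iteratively via a_{v+i} = u_i mod 5, u_{i+1} = (u_i − a_{v+i})/5:
  u_0 = 7;  a_2 = 2;  u_1 = (u_0 − 2)/5 = 1
  u_1 = 1;  a_3 = 1;  u_2 = (u_1 − 1)/5 = 0
  u_2 = 0;  a_4 = 0;  u_3 = (u_2 − 0)/5 = 0
Digits: (0, 0, 2, 1, 0).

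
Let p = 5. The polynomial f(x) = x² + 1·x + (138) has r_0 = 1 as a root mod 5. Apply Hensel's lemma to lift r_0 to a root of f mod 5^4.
r_3 = 196 (mod 625)

Hensel: r_{i+1} = r_i − f(r_i)·(f′(r_i))^{-1} mod 5^{i+2}, f′(x) = 2x + 1. Iterate:
  r_0 = 1 (mod 5)
  r_1 = 21 (mod 25)
  r_2 = 71 (mod 125)
  r_3 = 196 (mod 625)
Final: r = 196 satisfies f(r) ≡ 0 mod 5^4.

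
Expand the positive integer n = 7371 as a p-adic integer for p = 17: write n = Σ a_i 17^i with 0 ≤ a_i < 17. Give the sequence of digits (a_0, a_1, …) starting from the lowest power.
(a_0, a_1, …) = (10, 8, 8, 1)

Repeated division by 17 gives the digits low-to-high: 7371 = 10 + 8·17^1 + 8·17^2 + 1·17^3. Digit sequence: (10, 8, 8, 1).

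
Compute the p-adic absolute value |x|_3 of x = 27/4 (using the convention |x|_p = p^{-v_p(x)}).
|27/4|_3 = 1/27

Step 1 — compute v_3(x) by factoring powers of 3 out of the numerator and denominator: v_3(27/4) = 3. Step 2 — apply |x|_p = p^{-v_p(x)} = 3^{-3} = 1/27.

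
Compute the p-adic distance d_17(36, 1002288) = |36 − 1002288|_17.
d_17(36, 1002288) = 1/83521

Step 1 — x − y = 36 − 1002288 = -1002252. Step 2 — v_17(-1002252) = 4 (factor: -1002252 = −(17^4 · 12); the sign does not affect v_p). Step 3 — |x − y|_17 = 17^{-4} = 1/83521.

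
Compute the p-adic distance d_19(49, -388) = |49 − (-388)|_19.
d_19(49, -388) = 1/19

Step 1 — x − y = 49 − (-388) = 437. Step 2 — v_19(437) = 1 (factor: 437 = (19^1 · 23); the sign does not affect v_p). Step 3 — |x − y|_19 = 19^{-1} = 1/19.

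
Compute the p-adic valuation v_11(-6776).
v_11(-6776) = 2

v_11(n) is the largest exponent k such that 11^k divides n. Factor out: -6776 = -11^2 · 56. (Sign doesn't affect v_p.) So v_11(-6776) = 2.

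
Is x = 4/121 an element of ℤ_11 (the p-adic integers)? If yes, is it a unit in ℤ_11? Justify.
x ∉ ℤ_11 (v_11(x) = -2 < 0)

ℤ_11 = {x ∈ ℚ_11 : v_11(x) ≥ 0} and ℤ_11^× = {x ∈ ℤ_11 : v_11(x) = 0}. Here v_11(4/121) = v_11(num) − v_11(den) = -2; compare against these criteria.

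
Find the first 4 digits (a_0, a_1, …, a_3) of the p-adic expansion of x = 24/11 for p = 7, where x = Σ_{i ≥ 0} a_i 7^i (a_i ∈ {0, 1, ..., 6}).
(a_0, …, a_3) = (6, 2, 6, 1)

v_7(24/11) = 0 (numerator and denominator both coprime to 7), so x ∈ ℤ_7^×. Compute digits iteratively via a_i = x_i mod 7, x_{i+1} = (x_i − a_i)/7, with x_0 = x:
  x_0 = 24/11;  a_0 = 6;  x_1 = (x_0 − 6)/7 = -6/11
  x_1 = -6/11;  a_1 = 2;  x_2 = (x_1 − 2)/7 = -4/11
  x_2 = -4/11;  a_2 = 6;  x_3 = (x_2 − 6)/7 = -10/11
  x_3 = -10/11;  a_3 = 1;  x_4 = (x_3 − 1)/7 = -3/11
Digits: (6, 2, 6, 1).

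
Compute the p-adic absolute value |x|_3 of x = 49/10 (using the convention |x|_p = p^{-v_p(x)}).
|49/10|_3 = 1

Step 1 — compute v_3(x) by factoring powers of 3 out of the numerator and denominator: v_3(49/10) = 0. Step 2 — apply |x|_p = p^{-v_p(x)} = 3^{0} = 1.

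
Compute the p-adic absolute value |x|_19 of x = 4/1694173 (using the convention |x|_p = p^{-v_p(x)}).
|4/1694173|_19 = 130321

Step 1 — compute v_19(x) by factoring powers of 19 out of the numerator and denominator: v_19(4/1694173) = -4. Step 2 — apply |x|_p = p^{-v_p(x)} = 19^{4} = 130321.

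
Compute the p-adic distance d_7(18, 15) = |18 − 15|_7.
d_7(18, 15) = 1

Step 1 — x − y = 18 − 15 = 3. Step 2 — v_7(3) = 0 (factor: 3 = (7^0 · 3); the sign does not affect v_p). Step 3 — |x − y|_7 = 7^{0} = 1.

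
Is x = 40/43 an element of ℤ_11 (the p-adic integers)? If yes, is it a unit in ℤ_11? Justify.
x ∈ ℤ_11^× (unit); v_11(x) = 0

ℤ_11 = {x ∈ ℚ_11 : v_11(x) ≥ 0} and ℤ_11^× = {x ∈ ℤ_11 : v_11(x) = 0}. Here v_11(40/43) = v_11(num) − v_11(den) = 0; compare against these criteria.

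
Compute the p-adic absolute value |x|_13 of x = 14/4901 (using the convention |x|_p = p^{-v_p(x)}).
|14/4901|_13 = 169

Step 1 — compute v_13(x) by factoring powers of 13 out of the numerator and denominator: v_13(14/4901) = -2. Step 2 — apply |x|_p = p^{-v_p(x)} = 13^{2} = 169.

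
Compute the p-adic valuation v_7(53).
v_7(53) = 0

v_7(n) is the largest exponent k such that 7^k divides n. Factor out: 53 = 7^0 · 53. (Sign doesn't affect v_p.) So v_7(53) = 0.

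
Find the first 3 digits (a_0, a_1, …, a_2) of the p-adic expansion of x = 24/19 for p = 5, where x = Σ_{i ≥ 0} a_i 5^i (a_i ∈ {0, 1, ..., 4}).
(a_0, …, a_2) = (1, 4, 0)

v_5(24/19) = 0 (numerator and denominator both coprime to 5), so x ∈ ℤ_5^×. Compute digits iteratively via a_i = x_i mod 5, x_{i+1} = (x_i − a_i)/5, with x_0 = x:
  x_0 = 24/19;  a_0 = 1;  x_1 = (x_0 − 1)/5 = 1/19
  x_1 = 1/19;  a_1 = 4;  x_2 = (x_1 − 4)/5 = -15/19
  x_2 = -15/19;  a_2 = 0;  x_3 = (x_2 − 0)/5 = -3/19
Digits: (1, 4, 0).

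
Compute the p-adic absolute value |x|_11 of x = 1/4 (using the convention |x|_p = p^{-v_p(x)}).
|1/4|_11 = 1

Step 1 — compute v_11(x) by factoring powers of 11 out of the numerator and denominator: v_11(1/4) = 0. Step 2 — apply |x|_p = p^{-v_p(x)} = 11^{0} = 1.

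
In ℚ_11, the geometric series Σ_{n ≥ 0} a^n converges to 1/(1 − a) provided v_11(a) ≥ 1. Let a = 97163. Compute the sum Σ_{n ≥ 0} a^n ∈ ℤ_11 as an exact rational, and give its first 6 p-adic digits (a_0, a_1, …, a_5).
Σ a^n = 1/(1 − a) = -1/97162;  first 6 digits = (1, 0, 0, 7, 6, 0)

v_11(a) = 3 ≥ 1, so the series converges in ℤ_11 to 1/(1 − a) = 1/(1 − 97163) = -1/97162. Expand this rational in ℤ_11: compute digits iteratively via d_i = x_i mod 11, x_{i+1} = (x_i − d_i)/11. The first 6 digits are (1, 0, 0, 7, 6, 0).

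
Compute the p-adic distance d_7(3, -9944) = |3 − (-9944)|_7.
d_7(3, -9944) = 1/343

Step 1 — x − y = 3 − (-9944) = 9947. Step 2 — v_7(9947) = 3 (factor: 9947 = (7^3 · 29); the sign does not affect v_p). Step 3 — |x − y|_7 = 7^{-3} = 1/343.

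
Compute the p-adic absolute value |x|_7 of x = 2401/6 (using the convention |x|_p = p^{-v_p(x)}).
|2401/6|_7 = 1/2401

Step 1 — compute v_7(x) by factoring powers of 7 out of the numerator and denominator: v_7(2401/6) = 4. Step 2 — apply |x|_p = p^{-v_p(x)} = 7^{-4} = 1/2401.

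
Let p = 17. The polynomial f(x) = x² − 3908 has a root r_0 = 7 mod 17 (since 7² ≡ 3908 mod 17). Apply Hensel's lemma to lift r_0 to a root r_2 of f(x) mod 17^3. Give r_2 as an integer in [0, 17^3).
r_2 = 551 (mod 4913)

Hensel's recurrence: r_{i+1} = r_i − f(r_i)·(f′(r_i))^{-1} mod 17^{i+2}, with f′(x) = 2x. Iterate:
  r_0 = 7 (mod 17)
  r_1 = 262 (mod 289)
  r_2 = 551 (mod 4913)
Final: r_2 = 551, and one checks f(r_2) ≡ 0 mod 17^3.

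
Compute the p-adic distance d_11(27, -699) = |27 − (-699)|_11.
d_11(27, -699) = 1/121

Step 1 — x − y = 27 − (-699) = 726. Step 2 — v_11(726) = 2 (factor: 726 = (11^2 · 6); the sign does not affect v_p). Step 3 — |x − y|_11 = 11^{-2} = 1/121.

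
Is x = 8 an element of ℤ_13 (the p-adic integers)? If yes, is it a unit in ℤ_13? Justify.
x ∈ ℤ_13^× (unit); v_13(x) = 0

ℤ_13 = {x ∈ ℚ_13 : v_13(x) ≥ 0} and ℤ_13^× = {x ∈ ℤ_13 : v_13(x) = 0}. Here v_13(8) = v_13(num) − v_13(den) = 0; compare against these criteria.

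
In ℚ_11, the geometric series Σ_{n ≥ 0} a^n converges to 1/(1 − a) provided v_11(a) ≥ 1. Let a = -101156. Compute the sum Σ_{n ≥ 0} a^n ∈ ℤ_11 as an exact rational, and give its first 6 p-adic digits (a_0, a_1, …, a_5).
Σ a^n = 1/(1 − a) = 1/101157;  first 6 digits = (1, 0, 0, 1, 4, 10)

v_11(a) = 3 ≥ 1, so the series converges in ℤ_11 to 1/(1 − a) = 1/(1 − (-101156)) = 1/101157. Expand this rational in ℤ_11: compute digits iteratively via d_i = x_i mod 11, x_{i+1} = (x_i − d_i)/11. The first 6 digits are (1, 0, 0, 1, 4, 10).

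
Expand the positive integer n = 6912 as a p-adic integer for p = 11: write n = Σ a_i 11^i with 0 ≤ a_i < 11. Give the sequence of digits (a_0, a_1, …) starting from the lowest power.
(a_0, a_1, …) = (4, 1, 2, 5)

Repeated division by 11 gives the digits low-to-high: 6912 = 4 + 1·11^1 + 2·11^2 + 5·11^3. Digit sequence: (4, 1, 2, 5).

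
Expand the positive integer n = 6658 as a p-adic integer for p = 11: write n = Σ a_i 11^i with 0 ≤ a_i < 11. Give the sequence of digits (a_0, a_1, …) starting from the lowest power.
(a_0, a_1, …) = (3, 0, 0, 5)

Repeated division by 11 gives the digits low-to-high: 6658 = 3 + 5·11^3. Digit sequence: (3, 0, 0, 5).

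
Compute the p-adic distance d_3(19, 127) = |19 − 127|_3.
d_3(19, 127) = 1/27

Step 1 — x − y = 19 − 127 = -108. Step 2 — v_3(-108) = 3 (factor: -108 = −(3^3 · 4); the sign does not affect v_p). Step 3 — |x − y|_3 = 3^{-3} = 1/27.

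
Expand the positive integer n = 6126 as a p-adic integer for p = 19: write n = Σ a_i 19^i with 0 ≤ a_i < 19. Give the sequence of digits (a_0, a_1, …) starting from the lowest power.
(a_0, a_1, …) = (8, 18, 16)

Repeated division by 19 gives the digits low-to-high: 6126 = 8 + 18·19^1 + 16·19^2. Digit sequence: (8, 18, 16).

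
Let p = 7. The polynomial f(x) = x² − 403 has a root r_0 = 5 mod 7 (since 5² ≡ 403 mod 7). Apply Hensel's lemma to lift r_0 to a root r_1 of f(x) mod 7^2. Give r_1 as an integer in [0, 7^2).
r_1 = 33 (mod 49)

Hensel's recurrence: r_{i+1} = r_i − f(r_i)·(f′(r_i))^{-1} mod 7^{i+2}, with f′(x) = 2x. Iterate:
  r_0 = 5 (mod 7)
  r_1 = 33 (mod 49)
Final: r_1 = 33, and one checks f(r_1) ≡ 0 mod 7^2.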